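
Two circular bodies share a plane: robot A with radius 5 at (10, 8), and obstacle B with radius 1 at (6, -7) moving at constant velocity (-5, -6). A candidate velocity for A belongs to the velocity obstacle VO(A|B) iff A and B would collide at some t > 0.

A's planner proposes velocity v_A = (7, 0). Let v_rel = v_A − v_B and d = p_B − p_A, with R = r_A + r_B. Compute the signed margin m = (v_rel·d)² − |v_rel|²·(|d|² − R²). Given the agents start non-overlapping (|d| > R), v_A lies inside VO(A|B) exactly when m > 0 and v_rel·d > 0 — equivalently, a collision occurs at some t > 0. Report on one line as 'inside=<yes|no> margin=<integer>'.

d = (-4, -15),  |d|² = 241;  R = 5+1 = 6,  c = 241−6² = 205
v_rel = (12, 6),  |v_rel|² = 180;  v_rel·d = (12)·(-4) + (6)·(-15) = -138
180·t² + 276·t + 205 = 0  ⇒  m = (-138)² − 180·205 = -17856
m = -17856 < 0,  v_rel·d = -138 < 0  ⇒  outside

inside=no margin=-17856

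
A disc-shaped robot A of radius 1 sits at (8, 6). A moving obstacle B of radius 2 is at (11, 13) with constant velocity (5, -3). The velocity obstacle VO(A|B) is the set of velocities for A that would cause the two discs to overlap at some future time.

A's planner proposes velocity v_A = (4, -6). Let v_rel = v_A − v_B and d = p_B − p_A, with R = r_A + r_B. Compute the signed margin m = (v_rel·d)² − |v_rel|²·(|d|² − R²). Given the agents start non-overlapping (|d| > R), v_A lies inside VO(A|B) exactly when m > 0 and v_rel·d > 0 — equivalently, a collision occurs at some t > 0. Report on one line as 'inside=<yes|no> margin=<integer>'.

d = (3, 7),  |d|² = 58;  R = 1+2 = 3,  c = 58−3² = 49
v_rel = (-1, -3),  |v_rel|² = 10;  v_rel·d = (-1)·(3) + (-3)·(7) = -24
10·t² + 48·t + 49 = 0  ⇒  m = (-24)² − 10·49 = 86
m = 86 > 0,  v_rel·d = -24 < 0  ⇒  outside

inside=no margin=86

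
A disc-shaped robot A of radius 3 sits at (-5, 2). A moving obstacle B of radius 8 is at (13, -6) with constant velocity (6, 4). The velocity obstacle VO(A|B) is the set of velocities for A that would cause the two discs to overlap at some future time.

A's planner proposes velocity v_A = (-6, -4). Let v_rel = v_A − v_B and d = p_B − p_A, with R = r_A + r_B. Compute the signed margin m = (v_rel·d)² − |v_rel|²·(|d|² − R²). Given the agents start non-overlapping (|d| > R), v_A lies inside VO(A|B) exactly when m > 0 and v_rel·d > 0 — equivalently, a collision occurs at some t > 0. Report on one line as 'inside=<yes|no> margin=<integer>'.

d = (18, -8),  |d|² = 388;  R = 3+8 = 11,  c = 388−11² = 267
v_rel = (-12, -8),  |v_rel|² = 208;  v_rel·d = (-12)·(18) + (-8)·(-8) = -152
208·t² + 304·t + 267 = 0  ⇒  m = (-152)² − 208·267 = -32432
m = -32432 < 0,  v_rel·d = -152 < 0  ⇒  outside

inside=no margin=-32432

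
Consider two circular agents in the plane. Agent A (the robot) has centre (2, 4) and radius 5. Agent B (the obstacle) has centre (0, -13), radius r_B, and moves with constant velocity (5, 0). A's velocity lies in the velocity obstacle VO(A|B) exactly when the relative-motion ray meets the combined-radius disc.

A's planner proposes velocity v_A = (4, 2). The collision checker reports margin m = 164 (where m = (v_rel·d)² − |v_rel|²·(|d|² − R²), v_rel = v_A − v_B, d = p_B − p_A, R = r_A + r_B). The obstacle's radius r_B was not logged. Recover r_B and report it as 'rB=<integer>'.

m = 164
d = (-2, -17);  v_rel = (-1, 2),  |v_rel|² = 5
v_rel×d = (-1)·(-17) − (2)·(-2) = 21
since m = R²·5 − 21²:  R² = (441 + 164) / 5 = 121
R = √121 = 11  ⇒  r_B = 11 − 5 = 6

rB=6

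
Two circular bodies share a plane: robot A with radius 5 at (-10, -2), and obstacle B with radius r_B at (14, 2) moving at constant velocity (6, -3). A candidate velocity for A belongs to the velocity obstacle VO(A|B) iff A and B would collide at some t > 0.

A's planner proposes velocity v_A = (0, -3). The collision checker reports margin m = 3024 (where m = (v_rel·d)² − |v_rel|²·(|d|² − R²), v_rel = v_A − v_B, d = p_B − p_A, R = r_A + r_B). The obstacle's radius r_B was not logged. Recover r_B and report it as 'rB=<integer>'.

m = 3024
d = (24, 4);  v_rel = (-6, 0),  |v_rel|² = 36
v_rel×d = (-6)·(4) − (0)·(24) = -24
since m = R²·36 − (-24)²:  R² = (576 + 3024) / 36 = 100
R = √100 = 10  ⇒  r_B = 10 − 5 = 5

rB=5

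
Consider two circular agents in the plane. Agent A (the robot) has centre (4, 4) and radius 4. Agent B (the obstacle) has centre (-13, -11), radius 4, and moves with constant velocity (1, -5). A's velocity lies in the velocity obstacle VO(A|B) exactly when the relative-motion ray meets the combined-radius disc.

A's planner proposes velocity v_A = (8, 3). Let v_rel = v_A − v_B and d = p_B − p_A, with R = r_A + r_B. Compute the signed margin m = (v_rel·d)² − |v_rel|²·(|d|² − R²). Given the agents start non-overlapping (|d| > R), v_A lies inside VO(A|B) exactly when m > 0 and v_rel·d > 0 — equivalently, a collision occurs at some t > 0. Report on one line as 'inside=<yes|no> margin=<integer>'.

d = (-17, -15),  |d|² = 514;  R = 4+4 = 8,  c = 514−8² = 450
v_rel = (7, 8),  |v_rel|² = 113;  v_rel·d = (7)·(-17) + (8)·(-15) = -239
113·t² + 478·t + 450 = 0  ⇒  m = (-239)² − 113·450 = 6271
m = 6271 > 0,  v_rel·d = -239 < 0  ⇒  outside

inside=no margin=6271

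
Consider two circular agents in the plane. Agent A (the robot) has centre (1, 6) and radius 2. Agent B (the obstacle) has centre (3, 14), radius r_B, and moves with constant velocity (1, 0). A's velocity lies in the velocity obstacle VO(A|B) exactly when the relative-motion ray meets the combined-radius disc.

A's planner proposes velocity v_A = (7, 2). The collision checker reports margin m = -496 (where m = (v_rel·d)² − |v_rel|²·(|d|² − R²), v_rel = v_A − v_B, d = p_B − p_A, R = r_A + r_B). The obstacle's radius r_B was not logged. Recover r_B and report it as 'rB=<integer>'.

m = -496
d = (2, 8);  v_rel = (6, 2),  |v_rel|² = 40
v_rel×d = (6)·(8) − (2)·(2) = 44
since m = R²·40 − 44²:  R² = (1936 + -496) / 40 = 36
R = √36 = 6  ⇒  r_B = 6 − 2 = 4

rB=4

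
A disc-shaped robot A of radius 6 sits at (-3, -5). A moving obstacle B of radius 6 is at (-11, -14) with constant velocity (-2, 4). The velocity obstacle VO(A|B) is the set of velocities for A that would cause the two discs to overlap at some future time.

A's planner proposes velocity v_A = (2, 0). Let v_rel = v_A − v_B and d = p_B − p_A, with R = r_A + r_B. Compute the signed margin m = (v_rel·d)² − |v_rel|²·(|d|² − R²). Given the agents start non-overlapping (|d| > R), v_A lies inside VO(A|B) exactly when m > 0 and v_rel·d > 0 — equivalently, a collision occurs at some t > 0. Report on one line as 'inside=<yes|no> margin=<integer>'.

d = (-8, -9),  |d|² = 145;  R = 6+6 = 12,  c = 145−12² = 1
v_rel = (4, -4),  |v_rel|² = 32;  v_rel·d = (4)·(-8) + (-4)·(-9) = 4
32·t² − 8·t + 1 = 0  ⇒  m = 4² − 32·1 = -16
m = -16 < 0,  v_rel·d = 4 > 0  ⇒  outside

inside=no margin=-16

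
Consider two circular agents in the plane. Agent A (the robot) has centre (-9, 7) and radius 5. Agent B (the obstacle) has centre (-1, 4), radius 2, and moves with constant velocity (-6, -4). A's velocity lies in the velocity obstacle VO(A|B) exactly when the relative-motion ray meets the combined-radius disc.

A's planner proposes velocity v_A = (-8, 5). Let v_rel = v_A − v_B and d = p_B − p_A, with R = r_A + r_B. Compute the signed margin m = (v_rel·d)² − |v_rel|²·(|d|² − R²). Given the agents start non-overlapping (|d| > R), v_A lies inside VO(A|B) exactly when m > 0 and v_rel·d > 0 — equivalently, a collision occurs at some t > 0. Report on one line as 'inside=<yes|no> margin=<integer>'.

d = (8, -3),  |d|² = 73;  R = 5+2 = 7,  c = 73−7² = 24
v_rel = (-2, 9),  |v_rel|² = 85;  v_rel·d = (-2)·(8) + (9)·(-3) = -43
85·t² + 86·t + 24 = 0  ⇒  m = (-43)² − 85·24 = -191
m = -191 < 0,  v_rel·d = -43 < 0  ⇒  outside

inside=no margin=-191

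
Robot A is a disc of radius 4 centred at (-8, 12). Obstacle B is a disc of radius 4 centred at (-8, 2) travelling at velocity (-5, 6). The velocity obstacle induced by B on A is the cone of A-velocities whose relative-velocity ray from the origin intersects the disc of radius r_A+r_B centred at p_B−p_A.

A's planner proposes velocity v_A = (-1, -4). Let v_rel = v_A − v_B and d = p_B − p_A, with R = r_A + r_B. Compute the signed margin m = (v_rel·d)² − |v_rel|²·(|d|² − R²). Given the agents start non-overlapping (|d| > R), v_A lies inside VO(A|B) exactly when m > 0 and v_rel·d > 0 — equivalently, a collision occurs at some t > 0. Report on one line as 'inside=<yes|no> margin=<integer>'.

d = (0, -10),  |d|² = 100;  R = 4+4 = 8,  c = 100−8² = 36
v_rel = (4, -10),  |v_rel|² = 116;  v_rel·d = (4)·(0) + (-10)·(-10) = 100
116·t² − 200·t + 36 = 0  ⇒  m = 100² − 116·36 = 5824
m = 5824 > 0,  v_rel·d = 100 > 0  ⇒  inside

inside=yes margin=5824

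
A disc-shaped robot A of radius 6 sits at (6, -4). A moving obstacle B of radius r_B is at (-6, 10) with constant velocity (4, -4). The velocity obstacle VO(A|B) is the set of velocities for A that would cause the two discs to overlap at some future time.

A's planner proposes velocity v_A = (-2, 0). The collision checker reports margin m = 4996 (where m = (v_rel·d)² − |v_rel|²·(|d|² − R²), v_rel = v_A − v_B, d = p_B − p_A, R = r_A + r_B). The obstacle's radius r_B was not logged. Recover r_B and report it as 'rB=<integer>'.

m = 4996
d = (-12, 14);  v_rel = (-6, 4),  |v_rel|² = 52
v_rel×d = (-6)·(14) − (4)·(-12) = -36
since m = R²·52 − (-36)²:  R² = (1296 + 4996) / 52 = 121
R = √121 = 11  ⇒  r_B = 11 − 6 = 5

rB=5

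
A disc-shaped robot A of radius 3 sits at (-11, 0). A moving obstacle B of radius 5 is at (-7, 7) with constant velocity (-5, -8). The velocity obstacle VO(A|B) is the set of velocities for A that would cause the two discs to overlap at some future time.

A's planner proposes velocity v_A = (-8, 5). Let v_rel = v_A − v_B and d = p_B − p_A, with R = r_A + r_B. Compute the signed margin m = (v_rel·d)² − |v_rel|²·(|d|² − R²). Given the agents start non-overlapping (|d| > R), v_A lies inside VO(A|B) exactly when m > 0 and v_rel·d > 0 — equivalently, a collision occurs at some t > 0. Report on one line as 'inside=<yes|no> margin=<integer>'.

d = (4, 7),  |d|² = 65;  R = 3+5 = 8,  c = 65−8² = 1
v_rel = (-3, 13),  |v_rel|² = 178;  v_rel·d = (-3)·(4) + (13)·(7) = 79
178·t² − 158·t + 1 = 0  ⇒  m = 79² − 178·1 = 6063
m = 6063 > 0,  v_rel·d = 79 > 0  ⇒  inside

inside=yes margin=6063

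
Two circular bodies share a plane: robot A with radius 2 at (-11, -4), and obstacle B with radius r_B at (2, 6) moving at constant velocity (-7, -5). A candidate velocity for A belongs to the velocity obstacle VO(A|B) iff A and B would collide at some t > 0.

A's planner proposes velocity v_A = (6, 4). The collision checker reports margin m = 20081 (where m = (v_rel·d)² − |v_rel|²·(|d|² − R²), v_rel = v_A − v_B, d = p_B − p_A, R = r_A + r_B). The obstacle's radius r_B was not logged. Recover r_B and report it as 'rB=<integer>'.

m = 20081
d = (13, 10);  v_rel = (13, 9),  |v_rel|² = 250
v_rel×d = (13)·(10) − (9)·(13) = 13
since m = R²·250 − 13²:  R² = (169 + 20081) / 250 = 81
R = √81 = 9  ⇒  r_B = 9 − 2 = 7

rB=7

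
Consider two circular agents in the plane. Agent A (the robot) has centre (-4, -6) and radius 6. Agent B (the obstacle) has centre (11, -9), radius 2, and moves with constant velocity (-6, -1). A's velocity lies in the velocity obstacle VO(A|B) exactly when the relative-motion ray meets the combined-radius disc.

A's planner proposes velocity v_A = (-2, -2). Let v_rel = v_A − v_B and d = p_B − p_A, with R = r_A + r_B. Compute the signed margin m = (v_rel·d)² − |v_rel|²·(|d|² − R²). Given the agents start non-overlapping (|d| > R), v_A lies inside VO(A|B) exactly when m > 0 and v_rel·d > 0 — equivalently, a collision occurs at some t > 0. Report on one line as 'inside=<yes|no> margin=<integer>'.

d = (15, -3),  |d|² = 234;  R = 6+2 = 8,  c = 234−8² = 170
v_rel = (4, -1),  |v_rel|² = 17;  v_rel·d = (4)·(15) + (-1)·(-3) = 63
17·t² − 126·t + 170 = 0  ⇒  m = 63² − 17·170 = 1079
m = 1079 > 0,  v_rel·d = 63 > 0  ⇒  inside

inside=yes margin=1079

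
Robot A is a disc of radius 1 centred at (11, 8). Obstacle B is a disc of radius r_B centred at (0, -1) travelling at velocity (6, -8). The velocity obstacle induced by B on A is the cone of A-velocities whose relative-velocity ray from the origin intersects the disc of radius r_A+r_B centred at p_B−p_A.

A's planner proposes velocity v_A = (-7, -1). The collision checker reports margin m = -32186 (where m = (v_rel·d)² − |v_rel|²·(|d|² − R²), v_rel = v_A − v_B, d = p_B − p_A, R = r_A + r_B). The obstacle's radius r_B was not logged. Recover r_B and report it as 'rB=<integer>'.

m = -32186
d = (-11, -9);  v_rel = (-13, 7),  |v_rel|² = 218
v_rel×d = (-13)·(-9) − (7)·(-11) = 194
since m = R²·218 − 194²:  R² = (37636 + -32186) / 218 = 25
R = √25 = 5  ⇒  r_B = 5 − 1 = 4

rB=4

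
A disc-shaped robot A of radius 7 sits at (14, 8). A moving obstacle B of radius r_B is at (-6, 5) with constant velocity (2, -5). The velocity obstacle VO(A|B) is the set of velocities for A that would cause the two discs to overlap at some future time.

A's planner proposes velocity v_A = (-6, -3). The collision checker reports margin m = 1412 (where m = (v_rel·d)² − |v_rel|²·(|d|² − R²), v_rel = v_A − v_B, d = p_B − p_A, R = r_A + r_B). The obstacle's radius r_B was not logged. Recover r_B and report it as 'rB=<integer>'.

m = 1412
d = (-20, -3);  v_rel = (-8, 2),  |v_rel|² = 68
v_rel×d = (-8)·(-3) − (2)·(-20) = 64
since m = R²·68 − 64²:  R² = (4096 + 1412) / 68 = 81
R = √81 = 9  ⇒  r_B = 9 − 7 = 2

rB=2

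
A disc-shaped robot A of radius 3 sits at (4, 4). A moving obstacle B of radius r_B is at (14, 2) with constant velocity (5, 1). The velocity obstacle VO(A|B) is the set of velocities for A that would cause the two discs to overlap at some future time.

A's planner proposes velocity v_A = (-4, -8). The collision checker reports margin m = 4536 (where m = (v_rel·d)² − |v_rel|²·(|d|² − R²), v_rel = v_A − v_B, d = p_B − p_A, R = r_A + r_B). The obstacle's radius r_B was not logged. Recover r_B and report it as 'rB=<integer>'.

m = 4536
d = (10, -2);  v_rel = (-9, -9),  |v_rel|² = 162
v_rel×d = (-9)·(-2) − (-9)·(10) = 108
since m = R²·162 − 108²:  R² = (11664 + 4536) / 162 = 100
R = √100 = 10  ⇒  r_B = 10 − 3 = 7

rB=7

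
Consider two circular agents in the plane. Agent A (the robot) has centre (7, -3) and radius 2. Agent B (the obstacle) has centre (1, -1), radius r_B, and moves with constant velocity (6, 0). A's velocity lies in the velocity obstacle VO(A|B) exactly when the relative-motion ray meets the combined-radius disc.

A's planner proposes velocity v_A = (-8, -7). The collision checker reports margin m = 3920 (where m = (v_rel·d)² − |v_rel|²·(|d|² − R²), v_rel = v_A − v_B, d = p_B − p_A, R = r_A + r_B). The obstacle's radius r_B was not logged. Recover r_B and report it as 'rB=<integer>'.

m = 3920
d = (-6, 2);  v_rel = (-14, -7),  |v_rel|² = 245
v_rel×d = (-14)·(2) − (-7)·(-6) = -70
since m = R²·245 − (-70)²:  R² = (4900 + 3920) / 245 = 36
R = √36 = 6  ⇒  r_B = 6 − 2 = 4

rB=4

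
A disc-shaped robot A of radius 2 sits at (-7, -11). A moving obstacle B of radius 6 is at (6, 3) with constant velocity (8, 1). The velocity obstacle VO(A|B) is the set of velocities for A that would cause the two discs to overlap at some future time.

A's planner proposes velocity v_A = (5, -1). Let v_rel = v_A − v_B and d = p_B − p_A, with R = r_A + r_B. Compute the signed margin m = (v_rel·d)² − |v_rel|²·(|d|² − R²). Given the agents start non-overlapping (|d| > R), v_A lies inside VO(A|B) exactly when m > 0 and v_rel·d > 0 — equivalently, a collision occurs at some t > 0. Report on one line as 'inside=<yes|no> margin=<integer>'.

d = (13, 14),  |d|² = 365;  R = 2+6 = 8,  c = 365−8² = 301
v_rel = (-3, -2),  |v_rel|² = 13;  v_rel·d = (-3)·(13) + (-2)·(14) = -67
13·t² + 134·t + 301 = 0  ⇒  m = (-67)² − 13·301 = 576
m = 576 > 0,  v_rel·d = -67 < 0  ⇒  outside

inside=no margin=576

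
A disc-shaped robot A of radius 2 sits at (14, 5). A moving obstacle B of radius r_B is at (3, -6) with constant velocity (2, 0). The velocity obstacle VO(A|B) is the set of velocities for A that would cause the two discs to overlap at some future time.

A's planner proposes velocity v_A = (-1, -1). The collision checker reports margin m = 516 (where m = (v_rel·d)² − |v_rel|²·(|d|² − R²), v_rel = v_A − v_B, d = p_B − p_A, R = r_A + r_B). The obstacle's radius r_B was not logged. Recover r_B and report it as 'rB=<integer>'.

m = 516
d = (-11, -11);  v_rel = (-3, -1),  |v_rel|² = 10
v_rel×d = (-3)·(-11) − (-1)·(-11) = 22
since m = R²·10 − 22²:  R² = (484 + 516) / 10 = 100
R = √100 = 10  ⇒  r_B = 10 − 2 = 8

rB=8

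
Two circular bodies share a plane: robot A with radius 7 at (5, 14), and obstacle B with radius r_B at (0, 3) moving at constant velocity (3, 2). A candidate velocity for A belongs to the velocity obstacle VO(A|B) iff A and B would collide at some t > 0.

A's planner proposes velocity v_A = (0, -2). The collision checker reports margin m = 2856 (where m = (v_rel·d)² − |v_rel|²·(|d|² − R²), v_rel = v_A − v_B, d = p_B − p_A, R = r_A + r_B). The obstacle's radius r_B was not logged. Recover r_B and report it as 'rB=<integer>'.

m = 2856
d = (-5, -11);  v_rel = (-3, -4),  |v_rel|² = 25
v_rel×d = (-3)·(-11) − (-4)·(-5) = 13
since m = R²·25 − 13²:  R² = (169 + 2856) / 25 = 121
R = √121 = 11  ⇒  r_B = 11 − 7 = 4

rB=4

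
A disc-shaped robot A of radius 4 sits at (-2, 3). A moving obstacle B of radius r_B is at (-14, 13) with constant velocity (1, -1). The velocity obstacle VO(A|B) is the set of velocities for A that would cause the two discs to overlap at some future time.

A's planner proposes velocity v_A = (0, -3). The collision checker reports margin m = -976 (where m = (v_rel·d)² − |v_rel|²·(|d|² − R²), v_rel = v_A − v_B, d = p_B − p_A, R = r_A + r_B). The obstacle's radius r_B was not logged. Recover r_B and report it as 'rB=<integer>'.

m = -976
d = (-12, 10);  v_rel = (-1, -2),  |v_rel|² = 5
v_rel×d = (-1)·(10) − (-2)·(-12) = -34
since m = R²·5 − (-34)²:  R² = (1156 + -976) / 5 = 36
R = √36 = 6  ⇒  r_B = 6 − 4 = 2

rB=2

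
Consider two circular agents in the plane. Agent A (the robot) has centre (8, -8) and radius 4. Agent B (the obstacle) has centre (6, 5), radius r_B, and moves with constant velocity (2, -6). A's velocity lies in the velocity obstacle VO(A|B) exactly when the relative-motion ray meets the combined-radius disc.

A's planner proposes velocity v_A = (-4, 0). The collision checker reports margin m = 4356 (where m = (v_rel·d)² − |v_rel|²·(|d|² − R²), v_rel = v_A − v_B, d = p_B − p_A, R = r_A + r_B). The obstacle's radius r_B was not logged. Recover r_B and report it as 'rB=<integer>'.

m = 4356
d = (-2, 13);  v_rel = (-6, 6),  |v_rel|² = 72
v_rel×d = (-6)·(13) − (6)·(-2) = -66
since m = R²·72 − (-66)²:  R² = (4356 + 4356) / 72 = 121
R = √121 = 11  ⇒  r_B = 11 − 4 = 7

rB=7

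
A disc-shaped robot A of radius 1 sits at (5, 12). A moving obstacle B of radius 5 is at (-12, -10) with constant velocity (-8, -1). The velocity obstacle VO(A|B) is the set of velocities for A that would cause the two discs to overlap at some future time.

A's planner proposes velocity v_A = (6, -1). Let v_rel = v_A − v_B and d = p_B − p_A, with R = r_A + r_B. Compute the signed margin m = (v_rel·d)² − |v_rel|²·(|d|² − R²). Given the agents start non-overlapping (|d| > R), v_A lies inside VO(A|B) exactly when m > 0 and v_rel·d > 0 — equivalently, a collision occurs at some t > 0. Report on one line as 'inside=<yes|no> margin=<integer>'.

d = (-17, -22),  |d|² = 773;  R = 1+5 = 6,  c = 773−6² = 737
v_rel = (14, 0),  |v_rel|² = 196;  v_rel·d = (14)·(-17) + (0)·(-22) = -238
196·t² + 476·t + 737 = 0  ⇒  m = (-238)² − 196·737 = -87808
m = -87808 < 0,  v_rel·d = -238 < 0  ⇒  outside

inside=no margin=-87808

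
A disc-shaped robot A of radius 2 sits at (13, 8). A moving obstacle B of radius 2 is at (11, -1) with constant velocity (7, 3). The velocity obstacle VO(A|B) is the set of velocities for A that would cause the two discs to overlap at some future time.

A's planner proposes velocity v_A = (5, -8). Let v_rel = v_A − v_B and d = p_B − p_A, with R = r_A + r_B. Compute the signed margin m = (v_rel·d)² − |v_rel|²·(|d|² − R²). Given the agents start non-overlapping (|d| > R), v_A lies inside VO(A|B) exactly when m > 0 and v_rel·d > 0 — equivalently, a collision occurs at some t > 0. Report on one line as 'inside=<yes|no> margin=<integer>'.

d = (-2, -9),  |d|² = 85;  R = 2+2 = 4,  c = 85−4² = 69
v_rel = (-2, -11),  |v_rel|² = 125;  v_rel·d = (-2)·(-2) + (-11)·(-9) = 103
125·t² − 206·t + 69 = 0  ⇒  m = 103² − 125·69 = 1984
m = 1984 > 0,  v_rel·d = 103 > 0  ⇒  inside

inside=yes margin=1984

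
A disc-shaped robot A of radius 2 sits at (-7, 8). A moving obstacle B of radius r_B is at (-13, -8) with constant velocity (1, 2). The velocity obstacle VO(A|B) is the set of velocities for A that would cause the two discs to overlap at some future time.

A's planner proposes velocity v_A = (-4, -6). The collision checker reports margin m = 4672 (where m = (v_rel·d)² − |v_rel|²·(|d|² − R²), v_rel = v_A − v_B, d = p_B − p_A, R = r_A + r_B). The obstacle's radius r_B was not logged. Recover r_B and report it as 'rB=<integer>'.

m = 4672
d = (-6, -16);  v_rel = (-5, -8),  |v_rel|² = 89
v_rel×d = (-5)·(-16) − (-8)·(-6) = 32
since m = R²·89 − 32²:  R² = (1024 + 4672) / 89 = 64
R = √64 = 8  ⇒  r_B = 8 − 2 = 6

rB=6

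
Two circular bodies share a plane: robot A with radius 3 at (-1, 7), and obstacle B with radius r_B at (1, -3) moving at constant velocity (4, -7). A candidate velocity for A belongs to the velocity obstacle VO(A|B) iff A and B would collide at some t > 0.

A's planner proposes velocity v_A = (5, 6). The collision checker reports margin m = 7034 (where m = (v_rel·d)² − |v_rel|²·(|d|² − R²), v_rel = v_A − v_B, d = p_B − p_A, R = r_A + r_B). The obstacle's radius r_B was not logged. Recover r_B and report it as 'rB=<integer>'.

m = 7034
d = (2, -10);  v_rel = (1, 13),  |v_rel|² = 170
v_rel×d = (1)·(-10) − (13)·(2) = -36
since m = R²·170 − (-36)²:  R² = (1296 + 7034) / 170 = 49
R = √49 = 7  ⇒  r_B = 7 − 3 = 4

rB=4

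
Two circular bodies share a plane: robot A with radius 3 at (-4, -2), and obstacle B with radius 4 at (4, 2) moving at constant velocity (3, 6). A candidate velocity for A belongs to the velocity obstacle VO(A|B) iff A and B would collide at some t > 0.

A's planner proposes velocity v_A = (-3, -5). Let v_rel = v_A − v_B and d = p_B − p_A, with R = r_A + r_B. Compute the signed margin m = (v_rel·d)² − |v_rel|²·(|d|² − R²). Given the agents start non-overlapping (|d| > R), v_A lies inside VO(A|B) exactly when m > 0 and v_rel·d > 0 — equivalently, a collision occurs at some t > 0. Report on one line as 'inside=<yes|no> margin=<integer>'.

d = (8, 4),  |d|² = 80;  R = 3+4 = 7,  c = 80−7² = 31
v_rel = (-6, -11),  |v_rel|² = 157;  v_rel·d = (-6)·(8) + (-11)·(4) = -92
157·t² + 184·t + 31 = 0  ⇒  m = (-92)² − 157·31 = 3597
m = 3597 > 0,  v_rel·d = -92 < 0  ⇒  outside

inside=no margin=3597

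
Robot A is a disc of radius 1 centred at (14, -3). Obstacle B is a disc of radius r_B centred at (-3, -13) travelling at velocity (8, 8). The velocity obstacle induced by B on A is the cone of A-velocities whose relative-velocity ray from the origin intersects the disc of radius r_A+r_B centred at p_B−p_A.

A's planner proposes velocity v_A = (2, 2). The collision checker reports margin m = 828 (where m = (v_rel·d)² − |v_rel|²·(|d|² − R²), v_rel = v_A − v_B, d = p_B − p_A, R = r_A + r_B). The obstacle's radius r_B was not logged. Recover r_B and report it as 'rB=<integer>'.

m = 828
d = (-17, -10);  v_rel = (-6, -6),  |v_rel|² = 72
v_rel×d = (-6)·(-10) − (-6)·(-17) = -42
since m = R²·72 − (-42)²:  R² = (1764 + 828) / 72 = 36
R = √36 = 6  ⇒  r_B = 6 − 1 = 5

rB=5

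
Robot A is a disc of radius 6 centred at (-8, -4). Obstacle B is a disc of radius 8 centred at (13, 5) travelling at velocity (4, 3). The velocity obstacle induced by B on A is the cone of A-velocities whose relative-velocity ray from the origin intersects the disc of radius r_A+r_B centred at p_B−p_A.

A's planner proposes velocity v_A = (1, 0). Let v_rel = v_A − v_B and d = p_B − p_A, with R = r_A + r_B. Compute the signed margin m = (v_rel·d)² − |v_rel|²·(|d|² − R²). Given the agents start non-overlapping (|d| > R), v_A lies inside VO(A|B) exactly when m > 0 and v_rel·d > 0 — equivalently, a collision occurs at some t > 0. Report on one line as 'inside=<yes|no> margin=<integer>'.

d = (21, 9),  |d|² = 522;  R = 6+8 = 14,  c = 522−14² = 326
v_rel = (-3, -3),  |v_rel|² = 18;  v_rel·d = (-3)·(21) + (-3)·(9) = -90
18·t² + 180·t + 326 = 0  ⇒  m = (-90)² − 18·326 = 2232
m = 2232 > 0,  v_rel·d = -90 < 0  ⇒  outside

inside=no margin=2232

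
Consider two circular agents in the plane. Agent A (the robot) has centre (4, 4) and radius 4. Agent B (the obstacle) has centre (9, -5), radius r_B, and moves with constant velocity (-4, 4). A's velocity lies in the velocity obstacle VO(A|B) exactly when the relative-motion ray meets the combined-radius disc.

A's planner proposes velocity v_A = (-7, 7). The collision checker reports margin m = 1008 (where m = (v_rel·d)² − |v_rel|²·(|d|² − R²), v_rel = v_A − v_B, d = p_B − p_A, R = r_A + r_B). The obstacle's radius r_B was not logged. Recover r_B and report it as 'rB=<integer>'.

m = 1008
d = (5, -9);  v_rel = (-3, 3),  |v_rel|² = 18
v_rel×d = (-3)·(-9) − (3)·(5) = 12
since m = R²·18 − 12²:  R² = (144 + 1008) / 18 = 64
R = √64 = 8  ⇒  r_B = 8 − 4 = 4

rB=4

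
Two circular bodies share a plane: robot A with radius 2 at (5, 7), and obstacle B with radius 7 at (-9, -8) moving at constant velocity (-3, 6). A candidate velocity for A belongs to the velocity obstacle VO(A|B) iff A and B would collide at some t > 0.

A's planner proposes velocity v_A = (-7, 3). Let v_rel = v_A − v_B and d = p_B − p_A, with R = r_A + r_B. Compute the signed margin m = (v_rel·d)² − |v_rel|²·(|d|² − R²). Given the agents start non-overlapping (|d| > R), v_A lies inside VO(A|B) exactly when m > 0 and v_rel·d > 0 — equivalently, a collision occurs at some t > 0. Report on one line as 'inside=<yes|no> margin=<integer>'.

d = (-14, -15),  |d|² = 421;  R = 2+7 = 9,  c = 421−9² = 340
v_rel = (-4, -3),  |v_rel|² = 25;  v_rel·d = (-4)·(-14) + (-3)·(-15) = 101
25·t² − 202·t + 340 = 0  ⇒  m = 101² − 25·340 = 1701
m = 1701 > 0,  v_rel·d = 101 > 0  ⇒  inside

inside=yes margin=1701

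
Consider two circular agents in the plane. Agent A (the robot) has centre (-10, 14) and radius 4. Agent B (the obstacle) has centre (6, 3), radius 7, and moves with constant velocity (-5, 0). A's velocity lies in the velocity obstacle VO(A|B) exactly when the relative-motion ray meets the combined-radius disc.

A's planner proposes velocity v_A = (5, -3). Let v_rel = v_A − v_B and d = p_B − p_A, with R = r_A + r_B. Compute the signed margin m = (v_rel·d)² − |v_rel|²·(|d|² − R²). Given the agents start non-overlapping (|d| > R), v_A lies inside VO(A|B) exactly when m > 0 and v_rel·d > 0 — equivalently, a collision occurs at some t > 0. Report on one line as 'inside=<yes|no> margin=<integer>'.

d = (16, -11),  |d|² = 377;  R = 4+7 = 11,  c = 377−11² = 256
v_rel = (10, -3),  |v_rel|² = 109;  v_rel·d = (10)·(16) + (-3)·(-11) = 193
109·t² − 386·t + 256 = 0  ⇒  m = 193² − 109·256 = 9345
m = 9345 > 0,  v_rel·d = 193 > 0  ⇒  inside

inside=yes margin=9345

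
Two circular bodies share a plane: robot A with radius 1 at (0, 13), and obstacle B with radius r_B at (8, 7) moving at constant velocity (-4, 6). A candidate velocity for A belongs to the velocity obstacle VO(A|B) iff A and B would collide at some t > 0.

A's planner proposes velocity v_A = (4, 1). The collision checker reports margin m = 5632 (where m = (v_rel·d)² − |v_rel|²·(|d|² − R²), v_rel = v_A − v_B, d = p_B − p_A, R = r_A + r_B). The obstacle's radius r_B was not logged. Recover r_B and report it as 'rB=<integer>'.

m = 5632
d = (8, -6);  v_rel = (8, -5),  |v_rel|² = 89
v_rel×d = (8)·(-6) − (-5)·(8) = -8
since m = R²·89 − (-8)²:  R² = (64 + 5632) / 89 = 64
R = √64 = 8  ⇒  r_B = 8 − 1 = 7

rB=7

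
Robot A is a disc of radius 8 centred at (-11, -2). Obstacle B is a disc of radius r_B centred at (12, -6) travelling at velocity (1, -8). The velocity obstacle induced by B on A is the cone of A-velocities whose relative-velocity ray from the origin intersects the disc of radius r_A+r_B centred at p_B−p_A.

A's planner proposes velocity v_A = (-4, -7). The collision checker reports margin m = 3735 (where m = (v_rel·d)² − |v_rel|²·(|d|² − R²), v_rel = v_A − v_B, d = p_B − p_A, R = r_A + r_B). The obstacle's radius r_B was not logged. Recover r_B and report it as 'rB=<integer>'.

m = 3735
d = (23, -4);  v_rel = (-5, 1),  |v_rel|² = 26
v_rel×d = (-5)·(-4) − (1)·(23) = -3
since m = R²·26 − (-3)²:  R² = (9 + 3735) / 26 = 144
R = √144 = 12  ⇒  r_B = 12 − 8 = 4

rB=4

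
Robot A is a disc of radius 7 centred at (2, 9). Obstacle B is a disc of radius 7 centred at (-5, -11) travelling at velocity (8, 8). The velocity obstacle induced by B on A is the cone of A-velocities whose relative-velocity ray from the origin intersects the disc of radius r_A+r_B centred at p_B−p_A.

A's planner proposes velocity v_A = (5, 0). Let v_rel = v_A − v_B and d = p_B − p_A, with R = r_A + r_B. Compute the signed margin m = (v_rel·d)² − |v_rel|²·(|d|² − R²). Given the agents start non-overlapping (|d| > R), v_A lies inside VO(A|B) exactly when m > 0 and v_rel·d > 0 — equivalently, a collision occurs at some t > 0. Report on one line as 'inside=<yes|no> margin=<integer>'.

d = (-7, -20),  |d|² = 449;  R = 7+7 = 14,  c = 449−14² = 253
v_rel = (-3, -8),  |v_rel|² = 73;  v_rel·d = (-3)·(-7) + (-8)·(-20) = 181
73·t² − 362·t + 253 = 0  ⇒  m = 181² − 73·253 = 14292
m = 14292 > 0,  v_rel·d = 181 > 0  ⇒  inside

inside=yes margin=14292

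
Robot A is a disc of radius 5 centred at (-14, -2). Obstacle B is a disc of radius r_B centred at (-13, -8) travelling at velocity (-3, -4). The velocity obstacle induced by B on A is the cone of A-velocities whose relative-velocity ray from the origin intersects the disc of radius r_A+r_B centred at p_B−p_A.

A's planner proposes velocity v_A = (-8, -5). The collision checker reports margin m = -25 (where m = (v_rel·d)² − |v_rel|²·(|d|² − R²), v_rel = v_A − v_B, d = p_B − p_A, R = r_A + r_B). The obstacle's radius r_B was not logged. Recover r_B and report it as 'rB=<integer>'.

m = -25
d = (1, -6);  v_rel = (-5, -1),  |v_rel|² = 26
v_rel×d = (-5)·(-6) − (-1)·(1) = 31
since m = R²·26 − 31²:  R² = (961 + -25) / 26 = 36
R = √36 = 6  ⇒  r_B = 6 − 5 = 1

rB=1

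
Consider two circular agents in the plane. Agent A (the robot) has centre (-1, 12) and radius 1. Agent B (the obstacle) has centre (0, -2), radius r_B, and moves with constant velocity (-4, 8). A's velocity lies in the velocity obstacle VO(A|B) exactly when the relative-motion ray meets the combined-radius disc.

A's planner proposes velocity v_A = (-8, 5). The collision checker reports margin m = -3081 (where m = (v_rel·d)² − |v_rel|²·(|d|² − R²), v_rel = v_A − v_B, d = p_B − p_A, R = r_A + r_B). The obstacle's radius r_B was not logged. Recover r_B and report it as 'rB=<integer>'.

m = -3081
d = (1, -14);  v_rel = (-4, -3),  |v_rel|² = 25
v_rel×d = (-4)·(-14) − (-3)·(1) = 59
since m = R²·25 − 59²:  R² = (3481 + -3081) / 25 = 16
R = √16 = 4  ⇒  r_B = 4 − 1 = 3

rB=3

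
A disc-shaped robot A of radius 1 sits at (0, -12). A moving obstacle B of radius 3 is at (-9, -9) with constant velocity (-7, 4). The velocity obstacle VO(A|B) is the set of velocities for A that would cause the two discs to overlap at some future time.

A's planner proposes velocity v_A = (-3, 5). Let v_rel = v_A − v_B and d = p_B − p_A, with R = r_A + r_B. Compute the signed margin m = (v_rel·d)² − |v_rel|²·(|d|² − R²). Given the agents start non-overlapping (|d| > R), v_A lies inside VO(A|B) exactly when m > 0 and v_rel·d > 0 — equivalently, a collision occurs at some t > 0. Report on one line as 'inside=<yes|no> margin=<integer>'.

d = (-9, 3),  |d|² = 90;  R = 1+3 = 4,  c = 90−4² = 74
v_rel = (4, 1),  |v_rel|² = 17;  v_rel·d = (4)·(-9) + (1)·(3) = -33
17·t² + 66·t + 74 = 0  ⇒  m = (-33)² − 17·74 = -169
m = -169 < 0,  v_rel·d = -33 < 0  ⇒  outside

inside=no margin=-169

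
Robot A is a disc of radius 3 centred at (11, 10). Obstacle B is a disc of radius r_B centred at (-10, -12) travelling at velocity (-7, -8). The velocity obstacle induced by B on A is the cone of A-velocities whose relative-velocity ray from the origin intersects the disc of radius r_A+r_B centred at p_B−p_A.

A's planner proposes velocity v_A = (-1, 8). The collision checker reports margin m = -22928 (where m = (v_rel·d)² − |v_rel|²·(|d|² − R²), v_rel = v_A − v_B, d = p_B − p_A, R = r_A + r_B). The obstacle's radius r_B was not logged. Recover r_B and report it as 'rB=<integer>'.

m = -22928
d = (-21, -22);  v_rel = (6, 16),  |v_rel|² = 292
v_rel×d = (6)·(-22) − (16)·(-21) = 204
since m = R²·292 − 204²:  R² = (41616 + -22928) / 292 = 64
R = √64 = 8  ⇒  r_B = 8 − 3 = 5

rB=5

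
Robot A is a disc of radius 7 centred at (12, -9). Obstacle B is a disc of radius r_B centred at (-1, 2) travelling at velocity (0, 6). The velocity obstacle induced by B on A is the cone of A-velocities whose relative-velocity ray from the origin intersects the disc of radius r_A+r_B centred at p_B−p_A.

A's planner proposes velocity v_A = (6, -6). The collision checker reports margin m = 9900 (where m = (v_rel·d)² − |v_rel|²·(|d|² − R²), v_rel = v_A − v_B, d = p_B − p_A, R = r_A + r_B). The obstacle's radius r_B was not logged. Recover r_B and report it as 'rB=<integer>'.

m = 9900
d = (-13, 11);  v_rel = (6, -12),  |v_rel|² = 180
v_rel×d = (6)·(11) − (-12)·(-13) = -90
since m = R²·180 − (-90)²:  R² = (8100 + 9900) / 180 = 100
R = √100 = 10  ⇒  r_B = 10 − 7 = 3

rB=3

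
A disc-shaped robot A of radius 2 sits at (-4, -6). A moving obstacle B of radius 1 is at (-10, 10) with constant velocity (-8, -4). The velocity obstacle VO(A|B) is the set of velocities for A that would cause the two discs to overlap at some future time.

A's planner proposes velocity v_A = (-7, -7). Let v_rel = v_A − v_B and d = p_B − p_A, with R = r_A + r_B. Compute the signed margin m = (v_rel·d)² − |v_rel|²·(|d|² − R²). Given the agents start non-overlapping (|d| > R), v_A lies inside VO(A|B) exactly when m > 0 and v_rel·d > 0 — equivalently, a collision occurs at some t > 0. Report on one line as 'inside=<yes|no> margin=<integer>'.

d = (-6, 16),  |d|² = 292;  R = 2+1 = 3,  c = 292−3² = 283
v_rel = (1, -3),  |v_rel|² = 10;  v_rel·d = (1)·(-6) + (-3)·(16) = -54
10·t² + 108·t + 283 = 0  ⇒  m = (-54)² − 10·283 = 86
m = 86 > 0,  v_rel·d = -54 < 0  ⇒  outside

inside=no margin=86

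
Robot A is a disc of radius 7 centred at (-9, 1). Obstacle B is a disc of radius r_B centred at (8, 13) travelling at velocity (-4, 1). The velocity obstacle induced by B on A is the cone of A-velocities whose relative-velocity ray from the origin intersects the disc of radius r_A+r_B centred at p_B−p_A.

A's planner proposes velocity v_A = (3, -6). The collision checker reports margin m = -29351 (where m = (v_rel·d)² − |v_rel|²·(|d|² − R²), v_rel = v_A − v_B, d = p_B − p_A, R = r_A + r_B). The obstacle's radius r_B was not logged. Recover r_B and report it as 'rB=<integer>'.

m = -29351
d = (17, 12);  v_rel = (7, -7),  |v_rel|² = 98
v_rel×d = (7)·(12) − (-7)·(17) = 203
since m = R²·98 − 203²:  R² = (41209 + -29351) / 98 = 121
R = √121 = 11  ⇒  r_B = 11 − 7 = 4

rB=4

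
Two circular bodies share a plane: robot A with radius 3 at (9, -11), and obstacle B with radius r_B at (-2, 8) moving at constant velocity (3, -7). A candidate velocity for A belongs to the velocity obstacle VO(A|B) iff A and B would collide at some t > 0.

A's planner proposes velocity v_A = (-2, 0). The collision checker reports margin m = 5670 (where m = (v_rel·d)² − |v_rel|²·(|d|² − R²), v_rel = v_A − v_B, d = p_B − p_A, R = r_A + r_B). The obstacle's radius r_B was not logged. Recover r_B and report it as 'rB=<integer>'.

m = 5670
d = (-11, 19);  v_rel = (-5, 7),  |v_rel|² = 74
v_rel×d = (-5)·(19) − (7)·(-11) = -18
since m = R²·74 − (-18)²:  R² = (324 + 5670) / 74 = 81
R = √81 = 9  ⇒  r_B = 9 − 3 = 6

rB=6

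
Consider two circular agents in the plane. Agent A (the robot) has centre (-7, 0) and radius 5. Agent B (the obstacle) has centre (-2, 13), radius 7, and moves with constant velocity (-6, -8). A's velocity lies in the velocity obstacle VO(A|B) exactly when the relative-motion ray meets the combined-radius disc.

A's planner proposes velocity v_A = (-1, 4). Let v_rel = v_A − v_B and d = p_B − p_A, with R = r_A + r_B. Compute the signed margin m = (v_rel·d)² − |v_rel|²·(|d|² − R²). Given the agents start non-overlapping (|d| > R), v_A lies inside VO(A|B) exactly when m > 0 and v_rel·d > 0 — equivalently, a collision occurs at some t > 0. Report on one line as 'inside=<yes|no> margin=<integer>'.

d = (5, 13),  |d|² = 194;  R = 5+7 = 12,  c = 194−12² = 50
v_rel = (5, 12),  |v_rel|² = 169;  v_rel·d = (5)·(5) + (12)·(13) = 181
169·t² − 362·t + 50 = 0  ⇒  m = 181² − 169·50 = 24311
m = 24311 > 0,  v_rel·d = 181 > 0  ⇒  inside

inside=yes margin=24311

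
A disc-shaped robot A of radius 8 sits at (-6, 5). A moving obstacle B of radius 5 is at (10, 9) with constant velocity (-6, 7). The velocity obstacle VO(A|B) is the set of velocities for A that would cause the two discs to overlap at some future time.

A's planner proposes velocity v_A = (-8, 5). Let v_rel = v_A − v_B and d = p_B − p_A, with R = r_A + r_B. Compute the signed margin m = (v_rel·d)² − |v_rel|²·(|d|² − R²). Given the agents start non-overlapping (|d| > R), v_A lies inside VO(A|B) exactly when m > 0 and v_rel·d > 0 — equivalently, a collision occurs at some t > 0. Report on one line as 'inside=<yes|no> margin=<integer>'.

d = (16, 4),  |d|² = 272;  R = 8+5 = 13,  c = 272−13² = 103
v_rel = (-2, -2),  |v_rel|² = 8;  v_rel·d = (-2)·(16) + (-2)·(4) = -40
8·t² + 80·t + 103 = 0  ⇒  m = (-40)² − 8·103 = 776
m = 776 > 0,  v_rel·d = -40 < 0  ⇒  outside

inside=no margin=776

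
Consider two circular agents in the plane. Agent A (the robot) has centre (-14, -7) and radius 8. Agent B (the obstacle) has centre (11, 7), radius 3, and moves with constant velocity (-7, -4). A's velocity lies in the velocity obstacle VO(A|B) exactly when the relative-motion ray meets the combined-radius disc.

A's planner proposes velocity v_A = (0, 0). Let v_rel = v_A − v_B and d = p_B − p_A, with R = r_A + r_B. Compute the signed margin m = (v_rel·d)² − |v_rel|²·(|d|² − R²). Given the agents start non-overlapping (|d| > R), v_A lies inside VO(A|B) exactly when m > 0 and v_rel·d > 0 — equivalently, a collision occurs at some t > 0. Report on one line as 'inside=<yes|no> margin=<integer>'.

d = (25, 14),  |d|² = 821;  R = 8+3 = 11,  c = 821−11² = 700
v_rel = (7, 4),  |v_rel|² = 65;  v_rel·d = (7)·(25) + (4)·(14) = 231
65·t² − 462·t + 700 = 0  ⇒  m = 231² − 65·700 = 7861
m = 7861 > 0,  v_rel·d = 231 > 0  ⇒  inside

inside=yes margin=7861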